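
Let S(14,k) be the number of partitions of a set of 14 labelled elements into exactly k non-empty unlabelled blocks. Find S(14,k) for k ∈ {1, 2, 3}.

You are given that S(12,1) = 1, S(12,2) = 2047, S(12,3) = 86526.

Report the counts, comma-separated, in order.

i=13: T(13,1)=0+1·1=1 | T(13,2)=1+2·2047=4095 | T(13,3)=2047+3·86526=261625
i=14: T(14,1)=0+1·1=1 | T(14,2)=1+2·4095=8191 | T(14,3)=4095+3·261625=788970
Read S(14,1) = 1, S(14,2) = 8191, S(14,3) = 788970.

1, 8191, 788970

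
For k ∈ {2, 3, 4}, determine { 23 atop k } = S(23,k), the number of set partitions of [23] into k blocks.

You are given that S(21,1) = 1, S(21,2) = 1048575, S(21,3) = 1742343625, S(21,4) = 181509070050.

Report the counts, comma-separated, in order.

4194303, 15686335501, 2916342574750

row 22: T[22][1]=1·1+0=1  T[22][2]=2·1048575+1=2097151  T[22][3]=3·1742343625+1048575=5228079450  T[22][4]=4·181509070050+1742343625=727778623825
row 23: T[23][2]=2·2097151+1=4194303  T[23][3]=3·5228079450+2097151=15686335501  T[23][4]=4·727778623825+5228079450=2916342574750
Read S(23,2) = 4194303, S(23,3) = 15686335501, S(23,4) = 2916342574750.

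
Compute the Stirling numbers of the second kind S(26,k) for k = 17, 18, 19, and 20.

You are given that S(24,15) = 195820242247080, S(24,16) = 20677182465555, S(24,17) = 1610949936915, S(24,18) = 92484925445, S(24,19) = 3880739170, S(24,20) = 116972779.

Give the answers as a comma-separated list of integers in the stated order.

1343731795378830, 107025546101760, 6433839018750, 290622864675

[25] T[25,16]:16*20677182465555+195820242247080=526655161695960 · T[25,17]:17*1610949936915+20677182465555=48063331393110 · T[25,18]:18*92484925445+1610949936915=3275678594925 · T[25,19]:19*3880739170+92484925445=166218969675 · T[25,20]:20*116972779+3880739170=6220194750
[26] T[26,17]:17*48063331393110+526655161695960=1343731795378830 · T[26,18]:18*3275678594925+48063331393110=107025546101760 · T[26,19]:19*166218969675+3275678594925=6433839018750 · T[26,20]:20*6220194750+166218969675=290622864675
Read S(26,17) = 1343731795378830, S(26,18) = 107025546101760, S(26,19) = 6433839018750, S(26,20) = 290622864675.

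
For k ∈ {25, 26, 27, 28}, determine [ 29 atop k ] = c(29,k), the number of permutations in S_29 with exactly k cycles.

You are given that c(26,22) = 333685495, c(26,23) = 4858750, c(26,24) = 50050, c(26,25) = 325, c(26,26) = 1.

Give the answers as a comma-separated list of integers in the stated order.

[27] T[27,23]:26*4858750+333685495=460012995 · T[27,24]:26*50050+4858750=6160050 · T[27,25]:26*325+50050=58500 · T[27,26]:26*1+325=351 · T[27,27]:26*0+1=1
[28] T[28,24]:27*6160050+460012995=626334345 · T[28,25]:27*58500+6160050=7739550 · T[28,26]:27*351+58500=67977 · T[28,27]:27*1+351=378 · T[28,28]:27*0+1=1
[29] T[29,25]:28*7739550+626334345=843041745 · T[29,26]:28*67977+7739550=9642906 · T[29,27]:28*378+67977=78561 · T[29,28]:28*1+378=406
Read c(29,25) = 843041745, c(29,26) = 9642906, c(29,27) = 78561, c(29,28) = 406.

843041745, 9642906, 78561, 406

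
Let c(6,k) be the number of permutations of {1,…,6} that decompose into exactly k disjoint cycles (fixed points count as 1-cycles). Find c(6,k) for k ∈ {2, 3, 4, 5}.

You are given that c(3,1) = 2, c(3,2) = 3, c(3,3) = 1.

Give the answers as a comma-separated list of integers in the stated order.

[4] T[4,1]:3*2+0=6 · T[4,2]:3*3+2=11 · T[4,3]:3*1+3=6 · T[4,4]:3*0+1=1
[5] T[5,1]:4*6+0=24 · T[5,2]:4*11+6=50 · T[5,3]:4*6+11=35 · T[5,4]:4*1+6=10 · T[5,5]:4*0+1=1
[6] T[6,2]:5*50+24=274 · T[6,3]:5*35+50=225 · T[6,4]:5*10+35=85 · T[6,5]:5*1+10=15
Read c(6,2) = 274, c(6,3) = 225, c(6,4) = 85, c(6,5) = 15.

274, 225, 85, 15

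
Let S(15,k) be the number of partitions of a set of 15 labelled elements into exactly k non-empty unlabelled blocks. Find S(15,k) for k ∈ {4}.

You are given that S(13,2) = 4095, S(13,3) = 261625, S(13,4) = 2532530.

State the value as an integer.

r14: T_14,3=3×261625+4095=788970; T_14,4=4×2532530+261625=10391745
r15: T_15,4=4×10391745+788970=42355950
Read S(15,4) = 42355950.

42355950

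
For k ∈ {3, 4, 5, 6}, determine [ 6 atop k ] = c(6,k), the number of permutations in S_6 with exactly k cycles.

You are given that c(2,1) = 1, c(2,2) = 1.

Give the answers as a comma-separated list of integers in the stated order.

[3] T[3,1]:2*1+0=2 · T[3,2]:2*1+1=3 · T[3,3]:2*0+1=1
[4] T[4,1]:3*2+0=6 · T[4,2]:3*3+2=11 · T[4,3]:3*1+3=6 · T[4,4]:3*0+1=1
[5] T[5,2]:4*11+6=50 · T[5,3]:4*6+11=35 · T[5,4]:4*1+6=10 · T[5,5]:4*0+1=1
[6] T[6,3]:5*35+50=225 · T[6,4]:5*10+35=85 · T[6,5]:5*1+10=15 · T[6,6]:5*0+1=1
Read c(6,3) = 225, c(6,4) = 85, c(6,5) = 15, c(6,6) = 1.

225, 85, 15, 1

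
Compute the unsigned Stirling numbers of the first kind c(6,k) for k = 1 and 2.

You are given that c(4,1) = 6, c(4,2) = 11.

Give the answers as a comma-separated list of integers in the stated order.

120, 274

row 5: T[5][1]=4·6+0=24  T[5][2]=4·11+6=50
row 6: T[6][1]=5·24+0=120  T[6][2]=5·50+24=274
Read c(6,1) = 120, c(6,2) = 274.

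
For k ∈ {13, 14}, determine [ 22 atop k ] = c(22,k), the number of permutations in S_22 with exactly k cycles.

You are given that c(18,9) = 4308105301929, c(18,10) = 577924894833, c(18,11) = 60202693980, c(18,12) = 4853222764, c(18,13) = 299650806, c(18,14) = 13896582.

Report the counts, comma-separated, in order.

@19  (19,10):577924894833·18+4308105301929→14710753408923, (19,11):60202693980·18+577924894833→1661573386473, (19,12):4853222764·18+60202693980→147560703732, (19,13):299650806·18+4853222764→10246937272, (19,14):13896582·18+299650806→549789282
@20  (20,11):1661573386473·19+14710753408923→46280647751910, (20,12):147560703732·19+1661573386473→4465226757381, (20,13):10246937272·19+147560703732→342252511900, (20,14):549789282·19+10246937272→20692933630
@21  (21,12):4465226757381·20+46280647751910→135585182899530, (21,13):342252511900·20+4465226757381→11310276995381, (21,14):20692933630·20+342252511900→756111184500
@22  (22,13):11310276995381·21+135585182899530→373100999802531, (22,14):756111184500·21+11310276995381→27188611869881
Read c(22,13) = 373100999802531, c(22,14) = 27188611869881.

373100999802531, 27188611869881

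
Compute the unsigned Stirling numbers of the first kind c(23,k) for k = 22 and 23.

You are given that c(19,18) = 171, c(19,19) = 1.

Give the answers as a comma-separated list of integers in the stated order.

[20] T[20,19]:19*1+171=190 · T[20,20]:19*0+1=1
[21] T[21,20]:20*1+190=210 · T[21,21]:20*0+1=1
[22] T[22,21]:21*1+210=231 · T[22,22]:21*0+1=1
[23] T[23,22]:22*1+231=253 · T[23,23]:22*0+1=1
Read c(23,22) = 253, c(23,23) = 1.

253, 1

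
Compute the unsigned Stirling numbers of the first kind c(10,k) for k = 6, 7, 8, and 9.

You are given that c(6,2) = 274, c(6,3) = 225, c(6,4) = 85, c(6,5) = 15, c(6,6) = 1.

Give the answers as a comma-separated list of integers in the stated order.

63273, 9450, 870, 45

row 7: T[7][3]=6·225+274=1624  T[7][4]=6·85+225=735  T[7][5]=6·15+85=175  T[7][6]=6·1+15=21  T[7][7]=6·0+1=1
row 8: T[8][4]=7·735+1624=6769  T[8][5]=7·175+735=1960  T[8][6]=7·21+175=322  T[8][7]=7·1+21=28  T[8][8]=7·0+1=1
row 9: T[9][5]=8·1960+6769=22449  T[9][6]=8·322+1960=4536  T[9][7]=8·28+322=546  T[9][8]=8·1+28=36  T[9][9]=8·0+1=1
row 10: T[10][6]=9·4536+22449=63273  T[10][7]=9·546+4536=9450  T[10][8]=9·36+546=870  T[10][9]=9·1+36=45
Read c(10,6) = 63273, c(10,7) = 9450, c(10,8) = 870, c(10,9) = 45.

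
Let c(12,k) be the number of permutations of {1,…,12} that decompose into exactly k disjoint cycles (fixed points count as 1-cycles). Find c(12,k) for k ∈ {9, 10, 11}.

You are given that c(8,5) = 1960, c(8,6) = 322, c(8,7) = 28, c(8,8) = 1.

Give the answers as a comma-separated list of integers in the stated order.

row 9: T[9][6]=8·322+1960=4536  T[9][7]=8·28+322=546  T[9][8]=8·1+28=36  T[9][9]=8·0+1=1
row 10: T[10][7]=9·546+4536=9450  T[10][8]=9·36+546=870  T[10][9]=9·1+36=45  T[10][10]=9·0+1=1
row 11: T[11][8]=10·870+9450=18150  T[11][9]=10·45+870=1320  T[11][10]=10·1+45=55  T[11][11]=10·0+1=1
row 12: T[12][9]=11·1320+18150=32670  T[12][10]=11·55+1320=1925  T[12][11]=11·1+55=66
Read c(12,9) = 32670, c(12,10) = 1925, c(12,11) = 66.

32670, 1925, 66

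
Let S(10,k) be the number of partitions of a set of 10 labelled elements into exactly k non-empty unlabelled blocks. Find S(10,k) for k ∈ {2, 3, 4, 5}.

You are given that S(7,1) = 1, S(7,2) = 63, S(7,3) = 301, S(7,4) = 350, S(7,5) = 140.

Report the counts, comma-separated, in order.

511, 9330, 34105, 42525

[8] T[8,1]:1*1+0=1 · T[8,2]:2*63+1=127 · T[8,3]:3*301+63=966 · T[8,4]:4*350+301=1701 · T[8,5]:5*140+350=1050
[9] T[9,1]:1*1+0=1 · T[9,2]:2*127+1=255 · T[9,3]:3*966+127=3025 · T[9,4]:4*1701+966=7770 · T[9,5]:5*1050+1701=6951
[10] T[10,2]:2*255+1=511 · T[10,3]:3*3025+255=9330 · T[10,4]:4*7770+3025=34105 · T[10,5]:5*6951+7770=42525
Read S(10,2) = 511, S(10,3) = 9330, S(10,4) = 34105, S(10,5) = 42525.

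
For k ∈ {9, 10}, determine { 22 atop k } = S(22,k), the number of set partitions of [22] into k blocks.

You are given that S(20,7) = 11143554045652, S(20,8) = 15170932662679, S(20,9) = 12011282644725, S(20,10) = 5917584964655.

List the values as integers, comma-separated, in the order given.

[21] T[21,8]:8*15170932662679+11143554045652=132511015347084 · T[21,9]:9*12011282644725+15170932662679=123272476465204 · T[21,10]:10*5917584964655+12011282644725=71187132291275
[22] T[22,9]:9*123272476465204+132511015347084=1241963303533920 · T[22,10]:10*71187132291275+123272476465204=835143799377954
Read S(22,9) = 1241963303533920, S(22,10) = 835143799377954.

1241963303533920, 835143799377954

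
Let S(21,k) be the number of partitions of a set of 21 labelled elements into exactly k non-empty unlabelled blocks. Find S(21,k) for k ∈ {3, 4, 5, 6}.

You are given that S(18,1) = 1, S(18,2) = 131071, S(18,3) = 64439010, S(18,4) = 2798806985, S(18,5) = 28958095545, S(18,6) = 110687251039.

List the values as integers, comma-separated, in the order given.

@19  (19,1):1·1+0→1, (19,2):131071·2+1→262143, (19,3):64439010·3+131071→193448101, (19,4):2798806985·4+64439010→11259666950, (19,5):28958095545·5+2798806985→147589284710, (19,6):110687251039·6+28958095545→693081601779
@20  (20,2):262143·2+1→524287, (20,3):193448101·3+262143→580606446, (20,4):11259666950·4+193448101→45232115901, (20,5):147589284710·5+11259666950→749206090500, (20,6):693081601779·6+147589284710→4306078895384
@21  (21,3):580606446·3+524287→1742343625, (21,4):45232115901·4+580606446→181509070050, (21,5):749206090500·5+45232115901→3791262568401, (21,6):4306078895384·6+749206090500→26585679462804
Read S(21,3) = 1742343625, S(21,4) = 181509070050, S(21,5) = 3791262568401, S(21,6) = 26585679462804.

1742343625, 181509070050, 3791262568401, 26585679462804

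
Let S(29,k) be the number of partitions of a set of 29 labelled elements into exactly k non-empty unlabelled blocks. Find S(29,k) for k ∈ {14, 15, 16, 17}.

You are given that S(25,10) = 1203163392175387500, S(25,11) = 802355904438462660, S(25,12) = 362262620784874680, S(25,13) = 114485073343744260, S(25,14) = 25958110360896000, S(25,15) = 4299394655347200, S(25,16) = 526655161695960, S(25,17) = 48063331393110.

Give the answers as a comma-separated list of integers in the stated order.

[26] T[26,11]:11*802355904438462660+1203163392175387500=10029078340998476760 · T[26,12]:12*362262620784874680+802355904438462660=5149507353856958820 · T[26,13]:13*114485073343744260+362262620784874680=1850568574253550060 · T[26,14]:14*25958110360896000+114485073343744260=477898618396288260 · T[26,15]:15*4299394655347200+25958110360896000=90449030191104000 · T[26,16]:16*526655161695960+4299394655347200=12725877242482560 · T[26,17]:17*48063331393110+526655161695960=1343731795378830
[27] T[27,12]:12*5149507353856958820+10029078340998476760=71823166587281982600 · T[27,13]:13*1850568574253550060+5149507353856958820=29206898819153109600 · T[27,14]:14*477898618396288260+1850568574253550060=8541149231801585700 · T[27,15]:15*90449030191104000+477898618396288260=1834634071262848260 · T[27,16]:16*12725877242482560+90449030191104000=294063066070824960 · T[27,17]:17*1343731795378830+12725877242482560=35569317763922670
[28] T[28,13]:13*29206898819153109600+71823166587281982600=451512851236272407400 · T[28,14]:14*8541149231801585700+29206898819153109600=148782988064375309400 · T[28,15]:15*1834634071262848260+8541149231801585700=36060660300744309600 · T[28,16]:16*294063066070824960+1834634071262848260=6539643128396047620 · T[28,17]:17*35569317763922670+294063066070824960=898741468057510350
[29] T[29,14]:14*148782988064375309400+451512851236272407400=2534474684137526739000 · T[29,15]:15*36060660300744309600+148782988064375309400=689692892575539953400 · T[29,16]:16*6539643128396047620+36060660300744309600=140694950355081071520 · T[29,17]:17*898741468057510350+6539643128396047620=21818248085373723570
Read S(29,14) = 2534474684137526739000, S(29,15) = 689692892575539953400, S(29,16) = 140694950355081071520, S(29,17) = 21818248085373723570.

2534474684137526739000, 689692892575539953400, 140694950355081071520, 21818248085373723570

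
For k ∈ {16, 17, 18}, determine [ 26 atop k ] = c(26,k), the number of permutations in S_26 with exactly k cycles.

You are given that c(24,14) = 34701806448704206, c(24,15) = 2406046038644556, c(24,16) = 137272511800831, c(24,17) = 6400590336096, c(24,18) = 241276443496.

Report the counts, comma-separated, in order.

234961569422786050, 12972753318542875, 595667304367135

[25] T[25,15]:24*2406046038644556+34701806448704206=92446911376173550 · T[25,16]:24*137272511800831+2406046038644556=5700586321864500 · T[25,17]:24*6400590336096+137272511800831=290886679867135 · T[25,18]:24*241276443496+6400590336096=12191224980000
[26] T[26,16]:25*5700586321864500+92446911376173550=234961569422786050 · T[26,17]:25*290886679867135+5700586321864500=12972753318542875 · T[26,18]:25*12191224980000+290886679867135=595667304367135
Read c(26,16) = 234961569422786050, c(26,17) = 12972753318542875, c(26,18) = 595667304367135.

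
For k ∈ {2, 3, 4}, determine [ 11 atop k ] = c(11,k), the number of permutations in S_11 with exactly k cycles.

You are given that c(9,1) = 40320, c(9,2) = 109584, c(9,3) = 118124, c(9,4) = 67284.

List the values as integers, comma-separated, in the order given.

10628640, 12753576, 8409500

row 10: T[10][1]=9·40320+0=362880  T[10][2]=9·109584+40320=1026576  T[10][3]=9·118124+109584=1172700  T[10][4]=9·67284+118124=723680
row 11: T[11][2]=10·1026576+362880=10628640  T[11][3]=10·1172700+1026576=12753576  T[11][4]=10·723680+1172700=8409500
Read c(11,2) = 10628640, c(11,3) = 12753576, c(11,4) = 8409500.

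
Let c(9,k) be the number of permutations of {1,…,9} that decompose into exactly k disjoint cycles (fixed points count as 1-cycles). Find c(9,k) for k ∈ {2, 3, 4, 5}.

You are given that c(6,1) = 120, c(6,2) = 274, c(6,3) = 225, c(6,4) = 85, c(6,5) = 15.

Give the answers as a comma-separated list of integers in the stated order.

@7  (7,1):120·6+0→720, (7,2):274·6+120→1764, (7,3):225·6+274→1624, (7,4):85·6+225→735, (7,5):15·6+85→175
@8  (8,1):720·7+0→5040, (8,2):1764·7+720→13068, (8,3):1624·7+1764→13132, (8,4):735·7+1624→6769, (8,5):175·7+735→1960
@9  (9,2):13068·8+5040→109584, (9,3):13132·8+13068→118124, (9,4):6769·8+13132→67284, (9,5):1960·8+6769→22449
Read c(9,2) = 109584, c(9,3) = 118124, c(9,4) = 67284, c(9,5) = 22449.

109584, 118124, 67284, 22449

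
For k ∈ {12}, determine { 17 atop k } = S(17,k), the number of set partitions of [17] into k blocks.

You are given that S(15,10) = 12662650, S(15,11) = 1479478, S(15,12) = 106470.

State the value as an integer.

62022324

row 16: T[16][11]=11·1479478+12662650=28936908  T[16][12]=12·106470+1479478=2757118
row 17: T[17][12]=12·2757118+28936908=62022324
Read S(17,12) = 62022324.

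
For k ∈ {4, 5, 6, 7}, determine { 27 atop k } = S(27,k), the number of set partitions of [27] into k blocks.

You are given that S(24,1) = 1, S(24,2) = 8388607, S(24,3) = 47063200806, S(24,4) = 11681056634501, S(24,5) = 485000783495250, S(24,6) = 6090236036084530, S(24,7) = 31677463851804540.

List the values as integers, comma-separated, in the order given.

749329038535350, 61338207158409090, 1359801318005044551, 11647571772911241531

[25] T[25,2]:2*8388607+1=16777215 · T[25,3]:3*47063200806+8388607=141197991025 · T[25,4]:4*11681056634501+47063200806=46771289738810 · T[25,5]:5*485000783495250+11681056634501=2436684974110751 · T[25,6]:6*6090236036084530+485000783495250=37026417000002430 · T[25,7]:7*31677463851804540+6090236036084530=227832482998716310
[26] T[26,3]:3*141197991025+16777215=423610750290 · T[26,4]:4*46771289738810+141197991025=187226356946265 · T[26,5]:5*2436684974110751+46771289738810=12230196160292565 · T[26,6]:6*37026417000002430+2436684974110751=224595186974125331 · T[26,7]:7*227832482998716310+37026417000002430=1631853797991016600
[27] T[27,4]:4*187226356946265+423610750290=749329038535350 · T[27,5]:5*12230196160292565+187226356946265=61338207158409090 · T[27,6]:6*224595186974125331+12230196160292565=1359801318005044551 · T[27,7]:7*1631853797991016600+224595186974125331=11647571772911241531
Read S(27,4) = 749329038535350, S(27,5) = 61338207158409090, S(27,6) = 1359801318005044551, S(27,7) = 11647571772911241531.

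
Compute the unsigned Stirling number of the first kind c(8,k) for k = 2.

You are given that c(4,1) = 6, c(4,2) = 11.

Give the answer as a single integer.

i=5: T(5,1)=0+4·6=24 | T(5,2)=6+4·11=50
i=6: T(6,1)=0+5·24=120 | T(6,2)=24+5·50=274
i=7: T(7,1)=0+6·120=720 | T(7,2)=120+6·274=1764
i=8: T(8,2)=720+7·1764=13068
Read c(8,2) = 13068.

13068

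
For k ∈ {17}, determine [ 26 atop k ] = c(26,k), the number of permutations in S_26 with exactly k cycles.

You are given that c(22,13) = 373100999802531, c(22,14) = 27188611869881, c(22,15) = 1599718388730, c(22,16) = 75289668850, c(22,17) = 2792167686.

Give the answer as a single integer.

12972753318542875

row 23: T[23][14]=22·27188611869881+373100999802531=971250460939913  T[23][15]=22·1599718388730+27188611869881=62382416421941  T[23][16]=22·75289668850+1599718388730=3256091103430  T[23][17]=22·2792167686+75289668850=136717357942
row 24: T[24][15]=23·62382416421941+971250460939913=2406046038644556  T[24][16]=23·3256091103430+62382416421941=137272511800831  T[24][17]=23·136717357942+3256091103430=6400590336096
row 25: T[25][16]=24·137272511800831+2406046038644556=5700586321864500  T[25][17]=24·6400590336096+137272511800831=290886679867135
row 26: T[26][17]=25·290886679867135+5700586321864500=12972753318542875
Read c(26,17) = 12972753318542875.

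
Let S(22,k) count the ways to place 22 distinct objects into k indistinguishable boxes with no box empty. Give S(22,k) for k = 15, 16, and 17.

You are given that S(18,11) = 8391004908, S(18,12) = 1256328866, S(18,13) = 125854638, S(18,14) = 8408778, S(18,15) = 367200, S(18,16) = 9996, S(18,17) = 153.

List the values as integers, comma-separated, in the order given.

r19: T_19,12=12×1256328866+8391004908=23466951300; T_19,13=13×125854638+1256328866=2892439160; T_19,14=14×8408778+125854638=243577530; T_19,15=15×367200+8408778=13916778; T_19,16=16×9996+367200=527136; T_19,17=17×153+9996=12597
r20: T_20,13=13×2892439160+23466951300=61068660380; T_20,14=14×243577530+2892439160=6302524580; T_20,15=15×13916778+243577530=452329200; T_20,16=16×527136+13916778=22350954; T_20,17=17×12597+527136=741285
r21: T_21,14=14×6302524580+61068660380=149304004500; T_21,15=15×452329200+6302524580=13087462580; T_21,16=16×22350954+452329200=809944464; T_21,17=17×741285+22350954=34952799
r22: T_22,15=15×13087462580+149304004500=345615943200; T_22,16=16×809944464+13087462580=26046574004; T_22,17=17×34952799+809944464=1404142047
Read S(22,15) = 345615943200, S(22,16) = 26046574004, S(22,17) = 1404142047.

345615943200, 26046574004, 1404142047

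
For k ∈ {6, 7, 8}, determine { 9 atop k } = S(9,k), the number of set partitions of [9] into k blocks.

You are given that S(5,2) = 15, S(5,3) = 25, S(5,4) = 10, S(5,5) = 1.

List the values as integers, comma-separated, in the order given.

2646, 462, 36

@6  (6,3):25·3+15→90, (6,4):10·4+25→65, (6,5):1·5+10→15, (6,6):0·6+1→1
@7  (7,4):65·4+90→350, (7,5):15·5+65→140, (7,6):1·6+15→21, (7,7):0·7+1→1
@8  (8,5):140·5+350→1050, (8,6):21·6+140→266, (8,7):1·7+21→28, (8,8):0·8+1→1
@9  (9,6):266·6+1050→2646, (9,7):28·7+266→462, (9,8):1·8+28→36
Read S(9,6) = 2646, S(9,7) = 462, S(9,8) = 36.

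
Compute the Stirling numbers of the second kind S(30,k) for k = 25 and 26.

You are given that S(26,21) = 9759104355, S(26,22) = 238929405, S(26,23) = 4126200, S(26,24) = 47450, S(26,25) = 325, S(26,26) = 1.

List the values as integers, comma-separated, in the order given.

row 27: T[27][22]=22·238929405+9759104355=15015551265  T[27][23]=23·4126200+238929405=333832005  T[27][24]=24·47450+4126200=5265000  T[27][25]=25·325+47450=55575  T[27][26]=26·1+325=351
row 28: T[28][23]=23·333832005+15015551265=22693687380  T[28][24]=24·5265000+333832005=460192005  T[28][25]=25·55575+5265000=6654375  T[28][26]=26·351+55575=64701
row 29: T[29][24]=24·460192005+22693687380=33738295500  T[29][25]=25·6654375+460192005=626551380  T[29][26]=26·64701+6654375=8336601
row 30: T[30][25]=25·626551380+33738295500=49402080000  T[30][26]=26·8336601+626551380=843303006
Read S(30,25) = 49402080000, S(30,26) = 843303006.

49402080000, 843303006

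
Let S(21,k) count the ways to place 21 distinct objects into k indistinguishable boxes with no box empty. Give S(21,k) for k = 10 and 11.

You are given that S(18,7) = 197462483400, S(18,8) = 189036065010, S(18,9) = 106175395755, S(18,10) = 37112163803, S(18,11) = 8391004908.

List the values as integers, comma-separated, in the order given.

row 19: T[19][8]=8·189036065010+197462483400=1709751003480  T[19][9]=9·106175395755+189036065010=1144614626805  T[19][10]=10·37112163803+106175395755=477297033785  T[19][11]=11·8391004908+37112163803=129413217791
row 20: T[20][9]=9·1144614626805+1709751003480=12011282644725  T[20][10]=10·477297033785+1144614626805=5917584964655  T[20][11]=11·129413217791+477297033785=1900842429486
row 21: T[21][10]=10·5917584964655+12011282644725=71187132291275  T[21][11]=11·1900842429486+5917584964655=26826851689001
Read S(21,10) = 71187132291275, S(21,11) = 26826851689001.

71187132291275, 26826851689001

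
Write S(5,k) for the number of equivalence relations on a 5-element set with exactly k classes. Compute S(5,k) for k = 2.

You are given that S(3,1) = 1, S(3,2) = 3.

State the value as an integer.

r4: T_4,1=1×1+0=1; T_4,2=2×3+1=7
r5: T_5,2=2×7+1=15
Read S(5,2) = 15.

15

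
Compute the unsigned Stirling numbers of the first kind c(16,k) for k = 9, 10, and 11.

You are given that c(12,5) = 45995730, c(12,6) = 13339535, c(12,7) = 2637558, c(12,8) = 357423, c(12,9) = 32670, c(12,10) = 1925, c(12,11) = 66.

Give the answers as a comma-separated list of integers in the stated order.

8207628000, 928095740, 78558480

row 13: T[13][6]=12·13339535+45995730=206070150  T[13][7]=12·2637558+13339535=44990231  T[13][8]=12·357423+2637558=6926634  T[13][9]=12·32670+357423=749463  T[13][10]=12·1925+32670=55770  T[13][11]=12·66+1925=2717
row 14: T[14][7]=13·44990231+206070150=790943153  T[14][8]=13·6926634+44990231=135036473  T[14][9]=13·749463+6926634=16669653  T[14][10]=13·55770+749463=1474473  T[14][11]=13·2717+55770=91091
row 15: T[15][8]=14·135036473+790943153=2681453775  T[15][9]=14·16669653+135036473=368411615  T[15][10]=14·1474473+16669653=37312275  T[15][11]=14·91091+1474473=2749747
row 16: T[16][9]=15·368411615+2681453775=8207628000  T[16][10]=15·37312275+368411615=928095740  T[16][11]=15·2749747+37312275=78558480
Read c(16,9) = 8207628000, c(16,10) = 928095740, c(16,11) = 78558480.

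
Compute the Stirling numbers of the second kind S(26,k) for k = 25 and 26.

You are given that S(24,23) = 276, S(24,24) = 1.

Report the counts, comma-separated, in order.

325, 1

row 25: T[25][24]=24·1+276=300  T[25][25]=25·0+1=1
row 26: T[26][25]=25·1+300=325  T[26][26]=26·0+1=1
Read S(26,25) = 325, S(26,26) = 1.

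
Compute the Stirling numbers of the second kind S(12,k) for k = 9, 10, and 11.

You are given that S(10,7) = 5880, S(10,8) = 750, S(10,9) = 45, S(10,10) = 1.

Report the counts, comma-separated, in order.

22275, 1705, 66

i=11: T(11,8)=5880+8·750=11880 | T(11,9)=750+9·45=1155 | T(11,10)=45+10·1=55 | T(11,11)=1+11·0=1
i=12: T(12,9)=11880+9·1155=22275 | T(12,10)=1155+10·55=1705 | T(12,11)=55+11·1=66
Read S(12,9) = 22275, S(12,10) = 1705, S(12,11) = 66.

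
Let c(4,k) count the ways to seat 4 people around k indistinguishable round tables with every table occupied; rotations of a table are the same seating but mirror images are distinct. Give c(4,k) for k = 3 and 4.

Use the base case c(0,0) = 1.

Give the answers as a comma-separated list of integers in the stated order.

6, 1

@1  (1,1):0·0+1→1
@2  (2,1):1·1+0→1, (2,2):0·1+1→1
@3  (3,2):1·2+1→3, (3,3):0·2+1→1
@4  (4,3):1·3+3→6, (4,4):0·3+1→1
Read c(4,3) = 6, c(4,4) = 1.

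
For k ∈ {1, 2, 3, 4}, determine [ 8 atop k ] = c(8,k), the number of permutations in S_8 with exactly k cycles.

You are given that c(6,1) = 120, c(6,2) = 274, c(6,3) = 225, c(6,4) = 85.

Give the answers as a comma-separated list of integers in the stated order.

5040, 13068, 13132, 6769

[7] T[7,1]:6*120+0=720 · T[7,2]:6*274+120=1764 · T[7,3]:6*225+274=1624 · T[7,4]:6*85+225=735
[8] T[8,1]:7*720+0=5040 · T[8,2]:7*1764+720=13068 · T[8,3]:7*1624+1764=13132 · T[8,4]:7*735+1624=6769
Read c(8,1) = 5040, c(8,2) = 13068, c(8,3) = 13132, c(8,4) = 6769.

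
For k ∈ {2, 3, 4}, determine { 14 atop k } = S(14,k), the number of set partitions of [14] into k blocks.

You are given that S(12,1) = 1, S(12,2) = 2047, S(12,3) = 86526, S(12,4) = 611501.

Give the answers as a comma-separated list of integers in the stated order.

8191, 788970, 10391745

row 13: T[13][1]=1·1+0=1  T[13][2]=2·2047+1=4095  T[13][3]=3·86526+2047=261625  T[13][4]=4·611501+86526=2532530
row 14: T[14][2]=2·4095+1=8191  T[14][3]=3·261625+4095=788970  T[14][4]=4·2532530+261625=10391745
Read S(14,2) = 8191, S(14,3) = 788970, S(14,4) = 10391745.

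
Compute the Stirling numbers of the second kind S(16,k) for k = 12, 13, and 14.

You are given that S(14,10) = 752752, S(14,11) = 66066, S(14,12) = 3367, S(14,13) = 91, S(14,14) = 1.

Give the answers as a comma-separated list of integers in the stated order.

2757118, 165620, 6020

r15: T_15,11=11×66066+752752=1479478; T_15,12=12×3367+66066=106470; T_15,13=13×91+3367=4550; T_15,14=14×1+91=105
r16: T_16,12=12×106470+1479478=2757118; T_16,13=13×4550+106470=165620; T_16,14=14×105+4550=6020
Read S(16,12) = 2757118, S(16,13) = 165620, S(16,14) = 6020.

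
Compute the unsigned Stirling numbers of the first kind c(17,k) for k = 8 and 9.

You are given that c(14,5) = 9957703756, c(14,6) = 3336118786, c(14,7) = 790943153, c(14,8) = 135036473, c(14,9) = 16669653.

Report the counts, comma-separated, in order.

1146901283528, 185953177553

i=15: T(15,6)=9957703756+14·3336118786=56663366760 | T(15,7)=3336118786+14·790943153=14409322928 | T(15,8)=790943153+14·135036473=2681453775 | T(15,9)=135036473+14·16669653=368411615
i=16: T(16,7)=56663366760+15·14409322928=272803210680 | T(16,8)=14409322928+15·2681453775=54631129553 | T(16,9)=2681453775+15·368411615=8207628000
i=17: T(17,8)=272803210680+16·54631129553=1146901283528 | T(17,9)=54631129553+16·8207628000=185953177553
Read c(17,8) = 1146901283528, c(17,9) = 185953177553.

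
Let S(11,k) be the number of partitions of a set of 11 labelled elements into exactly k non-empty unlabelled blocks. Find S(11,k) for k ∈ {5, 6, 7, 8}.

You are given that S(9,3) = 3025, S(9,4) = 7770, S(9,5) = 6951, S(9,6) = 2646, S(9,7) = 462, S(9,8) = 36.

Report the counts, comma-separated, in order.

r10: T_10,4=4×7770+3025=34105; T_10,5=5×6951+7770=42525; T_10,6=6×2646+6951=22827; T_10,7=7×462+2646=5880; T_10,8=8×36+462=750
r11: T_11,5=5×42525+34105=246730; T_11,6=6×22827+42525=179487; T_11,7=7×5880+22827=63987; T_11,8=8×750+5880=11880
Read S(11,5) = 246730, S(11,6) = 179487, S(11,7) = 63987, S(11,8) = 11880.

246730, 179487, 63987, 11880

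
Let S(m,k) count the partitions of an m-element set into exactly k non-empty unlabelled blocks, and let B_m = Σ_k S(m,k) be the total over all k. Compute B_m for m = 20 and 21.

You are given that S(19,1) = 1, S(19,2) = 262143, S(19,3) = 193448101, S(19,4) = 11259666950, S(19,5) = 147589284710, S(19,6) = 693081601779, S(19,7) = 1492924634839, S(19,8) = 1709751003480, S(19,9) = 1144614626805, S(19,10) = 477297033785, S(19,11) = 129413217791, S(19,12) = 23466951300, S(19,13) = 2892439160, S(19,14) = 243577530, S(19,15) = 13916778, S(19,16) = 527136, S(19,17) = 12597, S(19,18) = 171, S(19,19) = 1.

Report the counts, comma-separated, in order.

51724158235372, 474869816156751

i=20: T(20,1)=0+1·1=1 | T(20,2)=1+2·262143=524287 | T(20,3)=262143+3·193448101=580606446 | T(20,4)=193448101+4·11259666950=45232115901 | T(20,5)=11259666950+5·147589284710=749206090500 | T(20,6)=147589284710+6·693081601779=4306078895384 | T(20,7)=693081601779+7·1492924634839=11143554045652 | T(20,8)=1492924634839+8·1709751003480=15170932662679 | T(20,9)=1709751003480+9·1144614626805=12011282644725 | T(20,10)=1144614626805+10·477297033785=5917584964655 | T(20,11)=477297033785+11·129413217791=1900842429486 | T(20,12)=129413217791+12·23466951300=411016633391 | T(20,13)=23466951300+13·2892439160=61068660380 | T(20,14)=2892439160+14·243577530=6302524580 | T(20,15)=243577530+15·13916778=452329200 | T(20,16)=13916778+16·527136=22350954 | T(20,17)=527136+17·12597=741285 | T(20,18)=12597+18·171=15675 | T(20,19)=171+19·1=190 | T(20,20)=1+20·0=1
i=21: T(21,1)=0+1·1=1 | T(21,2)=1+2·524287=1048575 | T(21,3)=524287+3·580606446=1742343625 | T(21,4)=580606446+4·45232115901=181509070050 | T(21,5)=45232115901+5·749206090500=3791262568401 | T(21,6)=749206090500+6·4306078895384=26585679462804 | T(21,7)=4306078895384+7·11143554045652=82310957214948 | T(21,8)=11143554045652+8·15170932662679=132511015347084 | T(21,9)=15170932662679+9·12011282644725=123272476465204 | T(21,10)=12011282644725+10·5917584964655=71187132291275 | T(21,11)=5917584964655+11·1900842429486=26826851689001 | T(21,12)=1900842429486+12·411016633391=6833042030178 | T(21,13)=411016633391+13·61068660380=1204909218331 | T(21,14)=61068660380+14·6302524580=149304004500 | T(21,15)=6302524580+15·452329200=13087462580 | T(21,16)=452329200+16·22350954=809944464 | T(21,17)=22350954+17·741285=34952799 | T(21,18)=741285+18·15675=1023435 | T(21,19)=15675+19·190=19285 | T(21,20)=190+20·1=210 | T(21,21)=1+21·0=1
B_20 = ΣS(20,k) = 1+524287+580606446+45232115901+749206090500+4306078895384+11143554045652+15170932662679+12011282644725+5917584964655+1900842429486+411016633391+61068660380+6302524580+452329200+22350954+741285+15675+190+1 = 51724158235372
B_21 = ΣS(21,k) = 1+1048575+1742343625+181509070050+3791262568401+26585679462804+82310957214948+132511015347084+123272476465204+71187132291275+26826851689001+6833042030178+1204909218331+149304004500+13087462580+809944464+34952799+1023435+19285+210+1 = 474869816156751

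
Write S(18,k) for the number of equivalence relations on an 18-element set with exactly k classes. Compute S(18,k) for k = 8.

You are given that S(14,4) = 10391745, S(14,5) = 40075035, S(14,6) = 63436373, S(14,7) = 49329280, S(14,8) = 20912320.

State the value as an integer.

@15  (15,5):40075035·5+10391745→210766920, (15,6):63436373·6+40075035→420693273, (15,7):49329280·7+63436373→408741333, (15,8):20912320·8+49329280→216627840
@16  (16,6):420693273·6+210766920→2734926558, (16,7):408741333·7+420693273→3281882604, (16,8):216627840·8+408741333→2141764053
@17  (17,7):3281882604·7+2734926558→25708104786, (17,8):2141764053·8+3281882604→20415995028
@18  (18,8):20415995028·8+25708104786→189036065010
Read S(18,8) = 189036065010.

189036065010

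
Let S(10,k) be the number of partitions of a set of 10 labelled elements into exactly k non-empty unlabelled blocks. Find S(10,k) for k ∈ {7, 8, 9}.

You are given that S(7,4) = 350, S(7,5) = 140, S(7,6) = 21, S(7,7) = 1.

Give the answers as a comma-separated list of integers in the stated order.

i=8: T(8,5)=350+5·140=1050 | T(8,6)=140+6·21=266 | T(8,7)=21+7·1=28 | T(8,8)=1+8·0=1
i=9: T(9,6)=1050+6·266=2646 | T(9,7)=266+7·28=462 | T(9,8)=28+8·1=36 | T(9,9)=1+9·0=1
i=10: T(10,7)=2646+7·462=5880 | T(10,8)=462+8·36=750 | T(10,9)=36+9·1=45
Read S(10,7) = 5880, S(10,8) = 750, S(10,9) = 45.

5880, 750, 45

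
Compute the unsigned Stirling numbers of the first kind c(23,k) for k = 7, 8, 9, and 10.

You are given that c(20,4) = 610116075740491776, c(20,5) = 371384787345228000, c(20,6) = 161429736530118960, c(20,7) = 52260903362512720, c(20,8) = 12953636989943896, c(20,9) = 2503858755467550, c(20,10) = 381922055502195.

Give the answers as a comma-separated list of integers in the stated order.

row 21: T[21][5]=20·371384787345228000+610116075740491776=8037811822645051776  T[21][6]=20·161429736530118960+371384787345228000=3599979517947607200  T[21][7]=20·52260903362512720+161429736530118960=1206647803780373360  T[21][8]=20·12953636989943896+52260903362512720=311333643161390640  T[21][9]=20·2503858755467550+12953636989943896=63030812099294896  T[21][10]=20·381922055502195+2503858755467550=10142299865511450
row 22: T[22][6]=21·3599979517947607200+8037811822645051776=83637381699544802976  T[22][7]=21·1206647803780373360+3599979517947607200=28939583397335447760  T[22][8]=21·311333643161390640+1206647803780373360=7744654310169576800  T[22][9]=21·63030812099294896+311333643161390640=1634980697246583456  T[22][10]=21·10142299865511450+63030812099294896=276019109275035346
row 23: T[23][7]=22·28939583397335447760+83637381699544802976=720308216440924653696  T[23][8]=22·7744654310169576800+28939583397335447760=199321978221066137360  T[23][9]=22·1634980697246583456+7744654310169576800=43714229649594412832  T[23][10]=22·276019109275035346+1634980697246583456=7707401101297361068
Read c(23,7) = 720308216440924653696, c(23,8) = 199321978221066137360, c(23,9) = 43714229649594412832, c(23,10) = 7707401101297361068.

720308216440924653696, 199321978221066137360, 43714229649594412832, 7707401101297361068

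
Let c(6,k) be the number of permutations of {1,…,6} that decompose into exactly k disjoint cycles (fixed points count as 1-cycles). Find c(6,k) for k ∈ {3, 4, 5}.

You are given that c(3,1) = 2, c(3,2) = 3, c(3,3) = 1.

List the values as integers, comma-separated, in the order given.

i=4: T(4,1)=0+3·2=6 | T(4,2)=2+3·3=11 | T(4,3)=3+3·1=6 | T(4,4)=1+3·0=1
i=5: T(5,2)=6+4·11=50 | T(5,3)=11+4·6=35 | T(5,4)=6+4·1=10 | T(5,5)=1+4·0=1
i=6: T(6,3)=50+5·35=225 | T(6,4)=35+5·10=85 | T(6,5)=10+5·1=15
Read c(6,3) = 225, c(6,4) = 85, c(6,5) = 15.

225, 85, 15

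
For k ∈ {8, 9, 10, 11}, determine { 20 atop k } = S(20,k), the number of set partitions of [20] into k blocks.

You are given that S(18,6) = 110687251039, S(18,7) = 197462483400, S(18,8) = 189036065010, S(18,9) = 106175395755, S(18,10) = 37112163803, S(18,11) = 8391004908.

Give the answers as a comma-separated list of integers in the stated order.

15170932662679, 12011282644725, 5917584964655, 1900842429486

@19  (19,7):197462483400·7+110687251039→1492924634839, (19,8):189036065010·8+197462483400→1709751003480, (19,9):106175395755·9+189036065010→1144614626805, (19,10):37112163803·10+106175395755→477297033785, (19,11):8391004908·11+37112163803→129413217791
@20  (20,8):1709751003480·8+1492924634839→15170932662679, (20,9):1144614626805·9+1709751003480→12011282644725, (20,10):477297033785·10+1144614626805→5917584964655, (20,11):129413217791·11+477297033785→1900842429486
Read S(20,8) = 15170932662679, S(20,9) = 12011282644725, S(20,10) = 5917584964655, S(20,11) = 1900842429486.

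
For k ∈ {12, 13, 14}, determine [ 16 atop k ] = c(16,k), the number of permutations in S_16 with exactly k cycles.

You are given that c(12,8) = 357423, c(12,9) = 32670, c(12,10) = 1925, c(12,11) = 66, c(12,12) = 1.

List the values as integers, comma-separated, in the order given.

4899622, 218400, 6580

r13: T_13,9=12×32670+357423=749463; T_13,10=12×1925+32670=55770; T_13,11=12×66+1925=2717; T_13,12=12×1+66=78; T_13,13=12×0+1=1
r14: T_14,10=13×55770+749463=1474473; T_14,11=13×2717+55770=91091; T_14,12=13×78+2717=3731; T_14,13=13×1+78=91; T_14,14=13×0+1=1
r15: T_15,11=14×91091+1474473=2749747; T_15,12=14×3731+91091=143325; T_15,13=14×91+3731=5005; T_15,14=14×1+91=105
r16: T_16,12=15×143325+2749747=4899622; T_16,13=15×5005+143325=218400; T_16,14=15×105+5005=6580
Read c(16,12) = 4899622, c(16,13) = 218400, c(16,14) = 6580.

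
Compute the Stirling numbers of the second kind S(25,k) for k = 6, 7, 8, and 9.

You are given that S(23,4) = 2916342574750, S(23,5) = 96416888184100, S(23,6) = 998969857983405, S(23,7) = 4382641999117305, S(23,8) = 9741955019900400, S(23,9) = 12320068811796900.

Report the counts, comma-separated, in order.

37026417000002430, 227832482998716310, 690223721118368580, 1167921451092973005

r24: T_24,5=5×96416888184100+2916342574750=485000783495250; T_24,6=6×998969857983405+96416888184100=6090236036084530; T_24,7=7×4382641999117305+998969857983405=31677463851804540; T_24,8=8×9741955019900400+4382641999117305=82318282158320505; T_24,9=9×12320068811796900+9741955019900400=120622574326072500
r25: T_25,6=6×6090236036084530+485000783495250=37026417000002430; T_25,7=7×31677463851804540+6090236036084530=227832482998716310; T_25,8=8×82318282158320505+31677463851804540=690223721118368580; T_25,9=9×120622574326072500+82318282158320505=1167921451092973005
Read S(25,6) = 37026417000002430, S(25,7) = 227832482998716310, S(25,8) = 690223721118368580, S(25,9) = 1167921451092973005.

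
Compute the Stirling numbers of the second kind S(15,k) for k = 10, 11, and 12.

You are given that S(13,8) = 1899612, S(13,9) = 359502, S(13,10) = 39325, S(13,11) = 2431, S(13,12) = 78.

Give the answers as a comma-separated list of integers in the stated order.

12662650, 1479478, 106470

r14: T_14,9=9×359502+1899612=5135130; T_14,10=10×39325+359502=752752; T_14,11=11×2431+39325=66066; T_14,12=12×78+2431=3367
r15: T_15,10=10×752752+5135130=12662650; T_15,11=11×66066+752752=1479478; T_15,12=12×3367+66066=106470
Read S(15,10) = 12662650, S(15,11) = 1479478, S(15,12) = 106470.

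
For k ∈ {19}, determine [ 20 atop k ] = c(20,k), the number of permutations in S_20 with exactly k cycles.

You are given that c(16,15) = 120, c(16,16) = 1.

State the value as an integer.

190

@17  (17,16):1·16+120→136, (17,17):0·16+1→1
@18  (18,17):1·17+136→153, (18,18):0·17+1→1
@19  (19,18):1·18+153→171, (19,19):0·18+1→1
@20  (20,19):1·19+171→190
Read c(20,19) = 190.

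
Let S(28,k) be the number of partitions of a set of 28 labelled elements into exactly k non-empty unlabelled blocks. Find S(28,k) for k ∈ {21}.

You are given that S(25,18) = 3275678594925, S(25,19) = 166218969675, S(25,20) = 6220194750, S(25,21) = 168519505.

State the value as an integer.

@26  (26,19):166218969675·19+3275678594925→6433839018750, (26,20):6220194750·20+166218969675→290622864675, (26,21):168519505·21+6220194750→9759104355
@27  (27,20):290622864675·20+6433839018750→12246296312250, (27,21):9759104355·21+290622864675→495564056130
@28  (28,21):495564056130·21+12246296312250→22653141490980
Read S(28,21) = 22653141490980.

22653141490980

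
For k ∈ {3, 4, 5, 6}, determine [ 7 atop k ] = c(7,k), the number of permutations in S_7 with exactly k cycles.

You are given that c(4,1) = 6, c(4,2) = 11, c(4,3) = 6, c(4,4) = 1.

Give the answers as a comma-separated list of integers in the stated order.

r5: T_5,1=4×6+0=24; T_5,2=4×11+6=50; T_5,3=4×6+11=35; T_5,4=4×1+6=10; T_5,5=4×0+1=1
r6: T_6,2=5×50+24=274; T_6,3=5×35+50=225; T_6,4=5×10+35=85; T_6,5=5×1+10=15; T_6,6=5×0+1=1
r7: T_7,3=6×225+274=1624; T_7,4=6×85+225=735; T_7,5=6×15+85=175; T_7,6=6×1+15=21
Read c(7,3) = 1624, c(7,4) = 735, c(7,5) = 175, c(7,6) = 21.

1624, 735, 175, 21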